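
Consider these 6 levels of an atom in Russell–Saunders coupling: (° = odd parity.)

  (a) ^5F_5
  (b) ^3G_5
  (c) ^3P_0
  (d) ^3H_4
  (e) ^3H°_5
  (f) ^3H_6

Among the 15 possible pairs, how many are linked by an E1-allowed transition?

3

(a)–(b): forbidden (parity, ΔS).
(a)–(c): forbidden (parity, ΔS, ΔL, ΔJ).
(a)–(d): forbidden (parity, ΔS, ΔL).
(a)–(e): forbidden (ΔS, ΔL).
(a)–(f): forbidden (parity, ΔS, ΔL).
(b)–(c): forbidden (parity, ΔL, ΔJ).
(b)–(d): forbidden (parity).
(b)–(e): allowed.
(b)–(f): forbidden (parity).
(c)–(d): forbidden (parity, ΔL, ΔJ).
(c)–(e): forbidden (ΔL, ΔJ).
(c)–(f): forbidden (parity, ΔL, ΔJ).
(d)–(e): allowed.
(d)–(f): forbidden (parity, ΔJ).
(e)–(f): allowed.
Allowed pairs: 3 of 15.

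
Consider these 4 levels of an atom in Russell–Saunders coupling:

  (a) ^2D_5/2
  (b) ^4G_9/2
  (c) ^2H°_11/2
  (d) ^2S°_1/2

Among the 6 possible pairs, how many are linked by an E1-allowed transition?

(a)–(b): forbidden (parity, ΔS, ΔL, ΔJ).
(a)–(c): forbidden (ΔL, ΔJ).
(a)–(d): forbidden (ΔL, ΔJ).
(b)–(c): forbidden (ΔS).
(b)–(d): forbidden (ΔS, ΔL, ΔJ).
(c)–(d): forbidden (parity, ΔL, ΔJ).
Allowed pairs: 0 of 6.

0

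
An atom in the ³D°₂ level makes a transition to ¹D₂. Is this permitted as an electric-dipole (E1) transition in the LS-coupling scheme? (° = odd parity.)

forbidden

Reading off the term symbols: S 1→0, L 2→2, J 2→2, parity odd→even.
Parity must change: odd → even — satisfied.
ΔS = 0: S: 1 → 0 — violated.
ΔL = 0, ±1 (not L=0↔0): L: 2 → 2, ΔL = +0 — satisfied.
ΔJ = 0, ±1 (not J=0↔0): J: 2 → 2, ΔJ = +0 — satisfied.
Rule(s) violated: ΔS.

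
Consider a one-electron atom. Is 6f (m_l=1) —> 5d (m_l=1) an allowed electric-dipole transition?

allowed

Initial l = 3, final l = 2, so Δl = -1. E1 requires Δl = ±1: satisfied.
m_l: 1 → 1 (Δm_l = +0). |Δm_l| ≤ 1 satisfied.
All E1 selection rules are satisfied.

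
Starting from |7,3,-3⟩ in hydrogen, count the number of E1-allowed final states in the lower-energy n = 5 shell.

E1 requires Δl = ±1, so l_f ∈ {2, 4}; with 0 ≤ l_f ≤ n_f−1 = 4, the allowed l_f values are {2, 4}.
For l_f = 2: m_f ∈ {m_i−1, m_i, m_i+1} ∩ [−2, 2] = {-2} → 1 state.
For l_f = 4: m_f ∈ {m_i−1, m_i, m_i+1} ∩ [−4, 4] = {-4, -3, -2} → 3 states.
Total: 4.

4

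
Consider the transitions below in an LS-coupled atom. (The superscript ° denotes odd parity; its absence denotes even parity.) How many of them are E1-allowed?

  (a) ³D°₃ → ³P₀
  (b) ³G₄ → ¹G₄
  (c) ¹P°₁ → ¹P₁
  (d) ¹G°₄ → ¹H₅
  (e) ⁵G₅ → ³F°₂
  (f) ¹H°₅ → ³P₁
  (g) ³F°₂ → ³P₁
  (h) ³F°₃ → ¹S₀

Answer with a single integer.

(a) forbidden (ΔJ fails)
(b) forbidden (parity, ΔS fail)
(c) allowed
(d) allowed
(e) forbidden (ΔS, ΔJ fail)
(f) forbidden (ΔS, ΔL, ΔJ fail)
(g) forbidden (ΔL fails)
(h) forbidden (ΔS, ΔL, ΔJ fail)
Total allowed: 2 of 8.

2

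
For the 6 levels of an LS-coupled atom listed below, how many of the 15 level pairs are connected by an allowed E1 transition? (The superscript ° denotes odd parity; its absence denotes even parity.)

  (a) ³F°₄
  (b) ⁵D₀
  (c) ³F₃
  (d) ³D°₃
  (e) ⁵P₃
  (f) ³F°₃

3

(a)–(b): forbidden (ΔS, ΔJ).
(a)–(c): allowed.
(a)–(d): forbidden (parity).
(a)–(e): forbidden (ΔS, ΔL).
(a)–(f): forbidden (parity).
(b)–(c): forbidden (parity, ΔS, ΔJ).
(b)–(d): forbidden (ΔS, ΔJ).
(b)–(e): forbidden (parity, ΔJ).
(b)–(f): forbidden (ΔS, ΔJ).
(c)–(d): allowed.
(c)–(e): forbidden (parity, ΔS, ΔL).
(c)–(f): allowed.
(d)–(e): forbidden (ΔS).
(d)–(f): forbidden (parity).
(e)–(f): forbidden (ΔS, ΔL).
Allowed pairs: 3 of 15.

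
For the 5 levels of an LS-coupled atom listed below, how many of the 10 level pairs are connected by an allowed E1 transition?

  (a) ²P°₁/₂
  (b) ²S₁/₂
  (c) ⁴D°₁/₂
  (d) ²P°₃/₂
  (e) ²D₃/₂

(a)–(b): allowed.
(a)–(c): forbidden (parity, ΔS).
(a)–(d): forbidden (parity).
(a)–(e): allowed.
(b)–(c): forbidden (ΔS, ΔL).
(b)–(d): allowed.
(b)–(e): forbidden (parity, ΔL).
(c)–(d): forbidden (parity, ΔS).
(c)–(e): forbidden (ΔS).
(d)–(e): allowed.
Allowed pairs: 4 of 10.

4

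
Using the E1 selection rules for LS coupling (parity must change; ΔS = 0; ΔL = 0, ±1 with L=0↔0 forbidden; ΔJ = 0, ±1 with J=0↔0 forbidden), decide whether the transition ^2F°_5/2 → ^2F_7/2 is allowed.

allowed

Reading off the term symbols: S 1/2→1/2, L 3→3, J 5/2→7/2, parity odd→even.
ΔS = 0: S: 1/2 → 1/2 — ✓.
ΔJ = 0, ±1 (not J=0↔0): J: 5/2 → 7/2, ΔJ = +1 — ✓.
Parity must change: odd → even — ✓.
ΔL = 0, ±1 (not L=0↔0): L: 3 → 3, ΔL = +0 — ✓.
All four E1 rules are satisfied.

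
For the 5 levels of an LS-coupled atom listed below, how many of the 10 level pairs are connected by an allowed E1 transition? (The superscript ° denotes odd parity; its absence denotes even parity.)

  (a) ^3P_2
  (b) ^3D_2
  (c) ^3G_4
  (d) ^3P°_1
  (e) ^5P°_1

(a)–(b): forbidden (parity).
(a)–(c): forbidden (parity, ΔL, ΔJ).
(a)–(d): allowed.
(a)–(e): forbidden (ΔS).
(b)–(c): forbidden (parity, ΔL, ΔJ).
(b)–(d): allowed.
(b)–(e): forbidden (ΔS).
(c)–(d): forbidden (ΔL, ΔJ).
(c)–(e): forbidden (ΔS, ΔL, ΔJ).
(d)–(e): forbidden (parity, ΔS).
Allowed pairs: 2 of 10.

2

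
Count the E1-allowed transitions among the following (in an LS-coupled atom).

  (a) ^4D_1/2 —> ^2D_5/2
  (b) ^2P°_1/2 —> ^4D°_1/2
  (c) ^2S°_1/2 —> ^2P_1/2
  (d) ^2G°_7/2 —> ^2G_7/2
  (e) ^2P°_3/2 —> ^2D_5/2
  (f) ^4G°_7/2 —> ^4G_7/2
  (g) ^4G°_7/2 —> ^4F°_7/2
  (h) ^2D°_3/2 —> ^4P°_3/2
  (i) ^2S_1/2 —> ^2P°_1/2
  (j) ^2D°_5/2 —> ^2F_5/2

6

(a) forbidden (parity, ΔS, ΔJ fail)
(b) forbidden (parity, ΔS fail)
(c) allowed
(d) allowed
(e) allowed
(f) allowed
(g) forbidden (parity fails)
(h) forbidden (parity, ΔS fail)
(i) allowed
(j) allowed
Total allowed: 6 of 10.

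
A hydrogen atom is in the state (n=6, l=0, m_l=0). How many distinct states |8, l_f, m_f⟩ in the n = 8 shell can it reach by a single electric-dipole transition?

3

E1 requires Δl = ±1, so l_f ∈ {-1, 1}; with 0 ≤ l_f ≤ n_f−1 = 7, the allowed l_f values are {1}.
For l_f = 1: m_f ∈ {m_i−1, m_i, m_i+1} ∩ [−1, 1] = {-1, 0, 1} → 3 states.
Total: 3.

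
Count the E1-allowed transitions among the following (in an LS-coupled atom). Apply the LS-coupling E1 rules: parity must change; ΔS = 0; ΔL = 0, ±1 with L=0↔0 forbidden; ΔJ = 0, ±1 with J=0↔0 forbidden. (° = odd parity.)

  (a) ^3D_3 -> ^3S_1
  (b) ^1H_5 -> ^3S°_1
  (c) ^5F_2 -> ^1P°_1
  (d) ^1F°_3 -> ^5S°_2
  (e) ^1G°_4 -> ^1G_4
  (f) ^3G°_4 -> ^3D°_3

(a) forbidden (parity, ΔL, ΔJ fail)
(b) forbidden (ΔS, ΔL, ΔJ fail)
(c) forbidden (ΔS, ΔL fail)
(d) forbidden (parity, ΔS, ΔL fail)
(e) allowed
(f) forbidden (parity, ΔL fail)
Total allowed: 1 of 6.

1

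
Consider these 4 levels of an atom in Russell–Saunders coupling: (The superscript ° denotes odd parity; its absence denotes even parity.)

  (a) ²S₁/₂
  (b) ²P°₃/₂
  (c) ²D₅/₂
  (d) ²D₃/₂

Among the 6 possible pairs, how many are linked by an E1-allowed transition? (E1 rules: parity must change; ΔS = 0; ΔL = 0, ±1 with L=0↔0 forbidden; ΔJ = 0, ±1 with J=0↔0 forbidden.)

(a)–(b): allowed.
(a)–(c): forbidden (parity, ΔL, ΔJ).
(a)–(d): forbidden (parity, ΔL).
(b)–(c): allowed.
(b)–(d): allowed.
(c)–(d): forbidden (parity).
Allowed pairs: 3 of 6.

3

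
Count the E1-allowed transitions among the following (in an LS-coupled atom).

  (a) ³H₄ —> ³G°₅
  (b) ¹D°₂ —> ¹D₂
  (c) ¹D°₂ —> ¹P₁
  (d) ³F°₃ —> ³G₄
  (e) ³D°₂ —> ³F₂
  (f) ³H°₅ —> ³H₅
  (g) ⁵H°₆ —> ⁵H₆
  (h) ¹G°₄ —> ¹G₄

(a) allowed
(b) allowed
(c) allowed
(d) allowed
(e) allowed
(f) allowed
(g) allowed
(h) allowed
Total allowed: 8 of 8.

8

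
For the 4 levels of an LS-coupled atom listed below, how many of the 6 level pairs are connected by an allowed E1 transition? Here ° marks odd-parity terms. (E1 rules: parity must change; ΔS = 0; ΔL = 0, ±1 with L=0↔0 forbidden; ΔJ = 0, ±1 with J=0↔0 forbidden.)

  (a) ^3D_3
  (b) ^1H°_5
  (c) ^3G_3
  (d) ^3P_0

0

(a)–(b): forbidden (ΔS, ΔL, ΔJ).
(a)–(c): forbidden (parity, ΔL).
(a)–(d): forbidden (parity, ΔJ).
(b)–(c): forbidden (ΔS, ΔJ).
(b)–(d): forbidden (ΔS, ΔL, ΔJ).
(c)–(d): forbidden (parity, ΔL, ΔJ).
Allowed pairs: 0 of 6.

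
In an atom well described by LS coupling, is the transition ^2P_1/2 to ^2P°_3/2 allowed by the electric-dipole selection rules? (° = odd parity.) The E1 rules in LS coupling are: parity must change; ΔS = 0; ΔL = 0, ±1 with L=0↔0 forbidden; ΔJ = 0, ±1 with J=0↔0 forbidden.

Reading off the term symbols: S 1/2→1/2, L 1→1, J 1/2→3/2, parity even→odd.
Parity must change: even → odd — ✓.
ΔS = 0: S: 1/2 → 1/2 — ✓.
ΔL = 0, ±1 (not L=0↔0): L: 1 → 1, ΔL = +0 — ✓.
ΔJ = 0, ±1 (not J=0↔0): J: 1/2 → 3/2, ΔJ = +1 — ✓.
All four E1 rules are satisfied.

allowed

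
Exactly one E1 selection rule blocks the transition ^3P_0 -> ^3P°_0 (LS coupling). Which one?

the J=0 ↔ J=0 exclusion

Initial level: S=1, L=1, J=0, parity even. Final level: S=1, L=1, J=0, parity odd.
Parity must change: even → odd — passes.
ΔS = 0: S: 1 → 1 — passes.
ΔL = 0, ±1 (not L=0↔0): L: 1 → 1, ΔL = +0 — passes.
ΔJ = 0, ±1 (not J=0↔0): J: 0 → 0, ΔJ = +0 — fails.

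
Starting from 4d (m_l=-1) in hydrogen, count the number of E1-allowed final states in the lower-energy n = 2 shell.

E1 requires Δl = ±1, so l_f ∈ {1, 3}; with 0 ≤ l_f ≤ n_f−1 = 1, the allowed l_f values are {1}.
For l_f = 1: m_f ∈ {m_i−1, m_i, m_i+1} ∩ [−1, 1] = {-1, 0} → 2 states.
Total: 2.

2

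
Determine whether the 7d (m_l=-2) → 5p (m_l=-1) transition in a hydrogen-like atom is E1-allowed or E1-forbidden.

l: 2 → 1 (Δl = -1). Δl = ±1 ✓.
m_l: -2 → -1 (Δm_l = +1). |Δm_l| ≤ 1 ✓.
All E1 selection rules are satisfied.

allowed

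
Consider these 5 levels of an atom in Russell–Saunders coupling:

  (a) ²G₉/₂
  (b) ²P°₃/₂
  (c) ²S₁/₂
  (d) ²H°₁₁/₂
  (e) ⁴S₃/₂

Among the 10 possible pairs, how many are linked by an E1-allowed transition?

(a)–(b): forbidden (ΔL, ΔJ).
(a)–(c): forbidden (parity, ΔL, ΔJ).
(a)–(d): allowed.
(a)–(e): forbidden (parity, ΔS, ΔL, ΔJ).
(b)–(c): allowed.
(b)–(d): forbidden (parity, ΔL, ΔJ).
(b)–(e): forbidden (ΔS).
(c)–(d): forbidden (ΔL, ΔJ).
(c)–(e): forbidden (parity, ΔS, ΔL).
(d)–(e): forbidden (ΔS, ΔL, ΔJ).
Allowed pairs: 2 of 10.

2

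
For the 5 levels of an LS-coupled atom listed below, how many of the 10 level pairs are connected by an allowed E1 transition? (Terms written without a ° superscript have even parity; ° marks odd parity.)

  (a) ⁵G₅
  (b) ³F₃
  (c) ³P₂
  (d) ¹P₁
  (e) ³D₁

(a)–(b): forbidden (parity, ΔS, ΔJ).
(a)–(c): forbidden (parity, ΔS, ΔL, ΔJ).
(a)–(d): forbidden (parity, ΔS, ΔL, ΔJ).
(a)–(e): forbidden (parity, ΔS, ΔL, ΔJ).
(b)–(c): forbidden (parity, ΔL).
(b)–(d): forbidden (parity, ΔS, ΔL, ΔJ).
(b)–(e): forbidden (parity, ΔJ).
(c)–(d): forbidden (parity, ΔS).
(c)–(e): forbidden (parity).
(d)–(e): forbidden (parity, ΔS).
Allowed pairs: 0 of 10.

0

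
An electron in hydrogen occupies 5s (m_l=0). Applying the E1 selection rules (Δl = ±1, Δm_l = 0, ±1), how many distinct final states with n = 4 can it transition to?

3

E1 requires Δl = ±1, so l_f ∈ {-1, 1}; with 0 ≤ l_f ≤ n_f−1 = 3, the allowed l_f values are {1}.
For l_f = 1: m_f ∈ {m_i−1, m_i, m_i+1} ∩ [−1, 1] = {-1, 0, 1} → 3 states.
Total: 3.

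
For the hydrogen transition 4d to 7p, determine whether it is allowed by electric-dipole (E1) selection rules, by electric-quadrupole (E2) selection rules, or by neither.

E1

Δl = 1 − 2 = -1; l_i + l_f = 3.
E1 (Δl = ±1): satisfied.
E2 (Δl = 0,±2, l_i+l_f ≥ 2): not satisfied.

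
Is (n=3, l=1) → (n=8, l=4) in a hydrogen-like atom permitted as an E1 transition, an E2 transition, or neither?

Δl = 4 − 1 = +3; l_i + l_f = 5.
E1 (Δl = ±1): not satisfied.
E2 (Δl = 0,±2, l_i+l_f ≥ 2): not satisfied.

neither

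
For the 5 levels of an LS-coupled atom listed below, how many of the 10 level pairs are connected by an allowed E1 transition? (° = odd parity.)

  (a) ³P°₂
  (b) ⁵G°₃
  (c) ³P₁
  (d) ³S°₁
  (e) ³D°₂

3

(a)–(b): forbidden (parity, ΔS, ΔL).
(a)–(c): allowed.
(a)–(d): forbidden (parity).
(a)–(e): forbidden (parity).
(b)–(c): forbidden (ΔS, ΔL, ΔJ).
(b)–(d): forbidden (parity, ΔS, ΔL, ΔJ).
(b)–(e): forbidden (parity, ΔS, ΔL).
(c)–(d): allowed.
(c)–(e): allowed.
(d)–(e): forbidden (parity, ΔL).
Allowed pairs: 3 of 10.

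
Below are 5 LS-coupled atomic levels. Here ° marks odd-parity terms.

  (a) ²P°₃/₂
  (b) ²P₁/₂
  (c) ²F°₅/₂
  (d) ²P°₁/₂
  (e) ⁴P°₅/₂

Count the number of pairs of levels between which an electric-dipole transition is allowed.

(a)–(b): allowed.
(a)–(c): forbidden (parity, ΔL).
(a)–(d): forbidden (parity).
(a)–(e): forbidden (parity, ΔS).
(b)–(c): forbidden (ΔL, ΔJ).
(b)–(d): allowed.
(b)–(e): forbidden (ΔS, ΔJ).
(c)–(d): forbidden (parity, ΔL, ΔJ).
(c)–(e): forbidden (parity, ΔS, ΔL).
(d)–(e): forbidden (parity, ΔS, ΔJ).
Allowed pairs: 2 of 10.

2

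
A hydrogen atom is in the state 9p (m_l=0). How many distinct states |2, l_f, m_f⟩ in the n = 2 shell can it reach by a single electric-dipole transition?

1

E1 requires Δl = ±1, so l_f ∈ {0, 2}; with 0 ≤ l_f ≤ n_f−1 = 1, the allowed l_f values are {0}.
For l_f = 0: m_f ∈ {m_i−1, m_i, m_i+1} ∩ [−0, 0] = {0} → 1 state.
Total: 1.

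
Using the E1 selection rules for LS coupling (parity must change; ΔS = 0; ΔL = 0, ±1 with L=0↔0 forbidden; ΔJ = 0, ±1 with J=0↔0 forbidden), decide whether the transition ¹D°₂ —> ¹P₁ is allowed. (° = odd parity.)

allowed

Reading off the term symbols: S 0→0, L 2→1, J 2→1, parity odd→even.
Parity must change: odd → even — ok.
ΔS = 0: S: 0 → 0 — ok.
ΔL = 0, ±1 (not L=0↔0): L: 2 → 1, ΔL = -1 — ok.
ΔJ = 0, ±1 (not J=0↔0): J: 2 → 1, ΔJ = -1 — ok.
All four E1 rules are satisfied.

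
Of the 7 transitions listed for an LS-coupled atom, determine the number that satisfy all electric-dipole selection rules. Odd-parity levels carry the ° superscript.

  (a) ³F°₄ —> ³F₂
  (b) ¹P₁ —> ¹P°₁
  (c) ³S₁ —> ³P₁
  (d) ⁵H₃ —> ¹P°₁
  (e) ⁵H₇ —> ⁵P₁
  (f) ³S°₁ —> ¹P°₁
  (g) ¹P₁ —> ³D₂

(a) forbidden (ΔJ fails)
(b) allowed
(c) forbidden (parity fails)
(d) forbidden (ΔS, ΔL, ΔJ fail)
(e) forbidden (parity, ΔL, ΔJ fail)
(f) forbidden (parity, ΔS fail)
(g) forbidden (parity, ΔS fail)
Total allowed: 1 of 7.

1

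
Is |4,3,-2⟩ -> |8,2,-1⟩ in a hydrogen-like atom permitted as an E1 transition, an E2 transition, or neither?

E1

Δl = 2 − 3 = -1; l_i + l_f = 5.
Δm_l = +1.
E1 (Δl = ±1, |Δm_l| ≤ 1): satisfied.
E2 (Δl = 0,±2, l_i+l_f ≥ 2, |Δm_l| ≤ 2): not satisfied.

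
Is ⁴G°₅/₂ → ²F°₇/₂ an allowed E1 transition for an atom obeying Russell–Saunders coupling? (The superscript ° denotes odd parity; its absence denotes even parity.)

forbidden

Initial level: S=3/2, L=4, J=5/2, parity odd. Final level: S=1/2, L=3, J=7/2, parity odd.
Parity must change: odd → odd — ✗.
ΔS = 0: S: 3/2 → 1/2 — ✗.
ΔL = 0, ±1 (not L=0↔0): L: 4 → 3, ΔL = -1 — ✓.
ΔJ = 0, ±1 (not J=0↔0): J: 5/2 → 7/2, ΔJ = +1 — ✓.
Rule(s) violated: parity, ΔS.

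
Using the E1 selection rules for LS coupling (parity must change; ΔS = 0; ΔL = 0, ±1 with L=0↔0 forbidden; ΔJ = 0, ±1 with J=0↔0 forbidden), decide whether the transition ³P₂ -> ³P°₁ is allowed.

allowed

Initial level: S=1, L=1, J=2, parity even. Final level: S=1, L=1, J=1, parity odd.
Parity must change: even → odd — passes.
ΔL = 0, ±1 (not L=0↔0): L: 1 → 1, ΔL = +0 — passes.
ΔS = 0: S: 1 → 1 — passes.
ΔJ = 0, ±1 (not J=0↔0): J: 2 → 1, ΔJ = -1 — passes.
All four E1 rules are satisfied.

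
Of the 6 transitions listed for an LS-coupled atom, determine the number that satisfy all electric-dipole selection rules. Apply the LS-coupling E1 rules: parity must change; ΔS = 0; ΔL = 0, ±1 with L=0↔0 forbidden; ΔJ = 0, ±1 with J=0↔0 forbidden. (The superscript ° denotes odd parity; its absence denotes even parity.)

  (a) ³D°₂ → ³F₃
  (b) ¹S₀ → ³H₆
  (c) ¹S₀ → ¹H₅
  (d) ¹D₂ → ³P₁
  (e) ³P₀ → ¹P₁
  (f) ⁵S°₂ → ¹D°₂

(a) allowed
(b) forbidden (parity, ΔS, ΔL, ΔJ fail)
(c) forbidden (parity, ΔL, ΔJ fail)
(d) forbidden (parity, ΔS fail)
(e) forbidden (parity, ΔS fail)
(f) forbidden (parity, ΔS, ΔL fail)
Total allowed: 1 of 6.

1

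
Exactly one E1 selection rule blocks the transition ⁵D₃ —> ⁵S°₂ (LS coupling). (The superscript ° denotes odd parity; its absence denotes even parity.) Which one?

the ΔL = 0, ±1 rule

Initial level: S=2, L=2, J=3, parity even. Final level: S=2, L=0, J=2, parity odd.
ΔJ = 0, ±1 (not J=0↔0): J: 3 → 2, ΔJ = -1 — ok.
ΔS = 0: S: 2 → 2 — ok.
ΔL = 0, ±1 (not L=0↔0): L: 2 → 0, ΔL = -2 — fails.
Parity must change: even → odd — ok.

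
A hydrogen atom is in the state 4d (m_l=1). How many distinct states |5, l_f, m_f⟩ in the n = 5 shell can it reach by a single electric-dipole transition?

E1 requires Δl = ±1, so l_f ∈ {1, 3}; with 0 ≤ l_f ≤ n_f−1 = 4, the allowed l_f values are {1, 3}.
For l_f = 1: m_f ∈ {m_i−1, m_i, m_i+1} ∩ [−1, 1] = {0, 1} → 2 states.
For l_f = 3: m_f ∈ {m_i−1, m_i, m_i+1} ∩ [−3, 3] = {0, 1, 2} → 3 states.
Total: 5.

5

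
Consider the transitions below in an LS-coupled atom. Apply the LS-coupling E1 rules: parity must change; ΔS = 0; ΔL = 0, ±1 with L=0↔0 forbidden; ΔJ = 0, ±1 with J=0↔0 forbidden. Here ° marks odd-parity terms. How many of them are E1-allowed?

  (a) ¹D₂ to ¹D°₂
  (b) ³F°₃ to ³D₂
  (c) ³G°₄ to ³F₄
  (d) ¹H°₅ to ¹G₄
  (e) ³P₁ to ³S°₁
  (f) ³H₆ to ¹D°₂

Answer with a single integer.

(a) allowed
(b) allowed
(c) allowed
(d) allowed
(e) allowed
(f) forbidden (ΔS, ΔL, ΔJ fail)
Total allowed: 5 of 6.

5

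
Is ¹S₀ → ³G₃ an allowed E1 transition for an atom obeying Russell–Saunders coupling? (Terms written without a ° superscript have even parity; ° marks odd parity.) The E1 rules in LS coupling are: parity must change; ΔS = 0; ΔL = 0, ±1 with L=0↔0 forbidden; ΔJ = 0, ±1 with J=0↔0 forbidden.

ΔL = 0, ±1 (not L=0↔0): L: 0 → 4, ΔL = +4 — ✗.
ΔJ = 0, ±1 (not J=0↔0): J: 0 → 3, ΔJ = +3 — ✗.
ΔS = 0: S: 0 → 1 — ✗.
Parity must change: even → even — ✗.
Rule(s) violated: parity, ΔS, ΔL, ΔJ.

forbidden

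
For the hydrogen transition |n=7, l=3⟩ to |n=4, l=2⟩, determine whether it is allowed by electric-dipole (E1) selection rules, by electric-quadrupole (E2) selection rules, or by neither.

Δl = 2 − 3 = -1; l_i + l_f = 5.
E1 (Δl = ±1): satisfied.
E2 (Δl = 0,±2, l_i+l_f ≥ 2): not satisfied.

E1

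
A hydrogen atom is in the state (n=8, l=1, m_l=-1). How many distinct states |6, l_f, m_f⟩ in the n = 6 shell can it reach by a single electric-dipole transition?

E1 requires Δl = ±1, so l_f ∈ {0, 2}; with 0 ≤ l_f ≤ n_f−1 = 5, the allowed l_f values are {0, 2}.
For l_f = 0: m_f ∈ {m_i−1, m_i, m_i+1} ∩ [−0, 0] = {0} → 1 state.
For l_f = 2: m_f ∈ {m_i−1, m_i, m_i+1} ∩ [−2, 2] = {-2, -1, 0} → 3 states.
Total: 4.

4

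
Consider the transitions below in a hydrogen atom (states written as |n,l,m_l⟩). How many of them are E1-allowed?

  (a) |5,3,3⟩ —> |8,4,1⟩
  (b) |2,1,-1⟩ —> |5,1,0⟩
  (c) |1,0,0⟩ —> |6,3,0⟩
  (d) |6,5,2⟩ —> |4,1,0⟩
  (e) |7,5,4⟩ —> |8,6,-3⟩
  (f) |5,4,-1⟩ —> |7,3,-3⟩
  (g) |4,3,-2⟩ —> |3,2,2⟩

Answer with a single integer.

0

(a) forbidden — Δm_l = -2 (E1 requires Δm_l = 0, ±1)
(b) forbidden — Δl = +0 (E1 requires Δl = ±1)
(c) forbidden — Δl = +3 (E1 requires Δl = ±1)
(d) forbidden — Δl = -4 (E1 requires Δl = ±1); Δm_l = -2 (E1 requires Δm_l = 0, ±1)
(e) forbidden — Δm_l = -7 (E1 requires Δm_l = 0, ±1)
(f) forbidden — Δm_l = -2 (E1 requires Δm_l = 0, ±1)
(g) forbidden — Δm_l = +4 (E1 requires Δm_l = 0, ±1)
Total allowed: 0 of 7.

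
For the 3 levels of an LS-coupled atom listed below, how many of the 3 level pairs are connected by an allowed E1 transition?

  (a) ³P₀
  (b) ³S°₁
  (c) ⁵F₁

1

(a)–(b): allowed.
(a)–(c): forbidden (parity, ΔS, ΔL).
(b)–(c): forbidden (ΔS, ΔL).
Allowed pairs: 1 of 3.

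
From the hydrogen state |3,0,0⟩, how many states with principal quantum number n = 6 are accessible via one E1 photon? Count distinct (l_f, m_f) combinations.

3

E1 requires Δl = ±1, so l_f ∈ {-1, 1}; with 0 ≤ l_f ≤ n_f−1 = 5, the allowed l_f values are {1}.
For l_f = 1: m_f ∈ {m_i−1, m_i, m_i+1} ∩ [−1, 1] = {-1, 0, 1} → 3 states.
Total: 3.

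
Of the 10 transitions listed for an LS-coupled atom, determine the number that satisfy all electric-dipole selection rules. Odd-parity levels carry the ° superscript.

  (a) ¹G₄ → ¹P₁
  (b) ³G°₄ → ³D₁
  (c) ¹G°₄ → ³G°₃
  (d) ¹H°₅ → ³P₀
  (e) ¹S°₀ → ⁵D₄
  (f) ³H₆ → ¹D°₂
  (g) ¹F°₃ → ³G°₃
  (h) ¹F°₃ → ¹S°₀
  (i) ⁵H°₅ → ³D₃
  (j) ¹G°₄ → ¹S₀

(a) forbidden (parity, ΔL, ΔJ fail)
(b) forbidden (ΔL, ΔJ fail)
(c) forbidden (parity, ΔS fail)
(d) forbidden (ΔS, ΔL, ΔJ fail)
(e) forbidden (ΔS, ΔL, ΔJ fail)
(f) forbidden (ΔS, ΔL, ΔJ fail)
(g) forbidden (parity, ΔS fail)
(h) forbidden (parity, ΔL, ΔJ fail)
(i) forbidden (ΔS, ΔL, ΔJ fail)
(j) forbidden (ΔL, ΔJ fail)
Total allowed: 0 of 10.

0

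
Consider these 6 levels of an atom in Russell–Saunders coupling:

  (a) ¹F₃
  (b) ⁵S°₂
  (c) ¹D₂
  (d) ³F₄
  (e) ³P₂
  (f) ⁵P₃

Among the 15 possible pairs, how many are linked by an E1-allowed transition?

(a)–(b): forbidden (ΔS, ΔL).
(a)–(c): forbidden (parity).
(a)–(d): forbidden (parity, ΔS).
(a)–(e): forbidden (parity, ΔS, ΔL).
(a)–(f): forbidden (parity, ΔS, ΔL).
(b)–(c): forbidden (ΔS, ΔL).
(b)–(d): forbidden (ΔS, ΔL, ΔJ).
(b)–(e): forbidden (ΔS).
(b)–(f): allowed.
(c)–(d): forbidden (parity, ΔS, ΔJ).
(c)–(e): forbidden (parity, ΔS).
(c)–(f): forbidden (parity, ΔS).
(d)–(e): forbidden (parity, ΔL, ΔJ).
(d)–(f): forbidden (parity, ΔS, ΔL).
(e)–(f): forbidden (parity, ΔS).
Allowed pairs: 1 of 15.

1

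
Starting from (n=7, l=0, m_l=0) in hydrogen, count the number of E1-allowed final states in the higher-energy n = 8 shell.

E1 requires Δl = ±1, so l_f ∈ {-1, 1}; with 0 ≤ l_f ≤ n_f−1 = 7, the allowed l_f values are {1}.
For l_f = 1: m_f ∈ {m_i−1, m_i, m_i+1} ∩ [−1, 1] = {-1, 0, 1} → 3 states.
Total: 3.

3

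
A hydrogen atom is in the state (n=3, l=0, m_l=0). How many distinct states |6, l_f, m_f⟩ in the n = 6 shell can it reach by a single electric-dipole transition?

E1 requires Δl = ±1, so l_f ∈ {-1, 1}; with 0 ≤ l_f ≤ n_f−1 = 5, the allowed l_f values are {1}.
For l_f = 1: m_f ∈ {m_i−1, m_i, m_i+1} ∩ [−1, 1] = {-1, 0, 1} → 3 states.
Total: 3.

3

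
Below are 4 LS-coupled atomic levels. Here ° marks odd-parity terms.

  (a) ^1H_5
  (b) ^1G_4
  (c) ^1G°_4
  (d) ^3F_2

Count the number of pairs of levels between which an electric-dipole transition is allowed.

(a)–(b): forbidden (parity).
(a)–(c): allowed.
(a)–(d): forbidden (parity, ΔS, ΔL, ΔJ).
(b)–(c): allowed.
(b)–(d): forbidden (parity, ΔS, ΔJ).
(c)–(d): forbidden (ΔS, ΔJ).
Allowed pairs: 2 of 6.

2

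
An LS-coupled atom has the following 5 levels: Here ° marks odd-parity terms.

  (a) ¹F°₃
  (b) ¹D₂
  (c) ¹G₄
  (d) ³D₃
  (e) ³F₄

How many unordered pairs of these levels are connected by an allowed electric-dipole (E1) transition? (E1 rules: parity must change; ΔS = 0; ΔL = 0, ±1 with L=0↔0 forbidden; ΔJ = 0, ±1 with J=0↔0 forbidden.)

2

(a)–(b): allowed.
(a)–(c): allowed.
(a)–(d): forbidden (ΔS).
(a)–(e): forbidden (ΔS).
(b)–(c): forbidden (parity, ΔL, ΔJ).
(b)–(d): forbidden (parity, ΔS).
(b)–(e): forbidden (parity, ΔS, ΔJ).
(c)–(d): forbidden (parity, ΔS, ΔL).
(c)–(e): forbidden (parity, ΔS).
(d)–(e): forbidden (parity).
Allowed pairs: 2 of 10.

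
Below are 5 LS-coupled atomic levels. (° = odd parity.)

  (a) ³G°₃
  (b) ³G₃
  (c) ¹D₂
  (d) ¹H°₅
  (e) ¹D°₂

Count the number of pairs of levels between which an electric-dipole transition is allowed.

2

(a)–(b): allowed.
(a)–(c): forbidden (ΔS, ΔL).
(a)–(d): forbidden (parity, ΔS, ΔJ).
(a)–(e): forbidden (parity, ΔS, ΔL).
(b)–(c): forbidden (parity, ΔS, ΔL).
(b)–(d): forbidden (ΔS, ΔJ).
(b)–(e): forbidden (ΔS, ΔL).
(c)–(d): forbidden (ΔL, ΔJ).
(c)–(e): allowed.
(d)–(e): forbidden (parity, ΔL, ΔJ).
Allowed pairs: 2 of 10.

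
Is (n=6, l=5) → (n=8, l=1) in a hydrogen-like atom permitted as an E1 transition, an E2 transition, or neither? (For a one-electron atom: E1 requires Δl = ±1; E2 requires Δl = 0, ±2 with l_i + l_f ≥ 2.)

Δl = 1 − 5 = -4; l_i + l_f = 6.
E1 (Δl = ±1): not satisfied.
E2 (Δl = 0,±2, l_i+l_f ≥ 2): not satisfied.

neither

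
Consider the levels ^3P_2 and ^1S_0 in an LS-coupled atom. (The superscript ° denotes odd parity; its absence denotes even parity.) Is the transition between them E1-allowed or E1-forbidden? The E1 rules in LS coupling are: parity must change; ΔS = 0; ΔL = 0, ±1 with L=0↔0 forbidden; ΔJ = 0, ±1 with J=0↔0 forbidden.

ΔL = 0, ±1 (not L=0↔0): L: 1 → 0, ΔL = -1 — passes.
ΔS = 0: S: 1 → 0 — fails.
ΔJ = 0, ±1 (not J=0↔0): J: 2 → 0, ΔJ = -2 — fails.
Parity must change: even → even — fails.
Rule(s) violated: parity, ΔS, ΔJ.

forbidden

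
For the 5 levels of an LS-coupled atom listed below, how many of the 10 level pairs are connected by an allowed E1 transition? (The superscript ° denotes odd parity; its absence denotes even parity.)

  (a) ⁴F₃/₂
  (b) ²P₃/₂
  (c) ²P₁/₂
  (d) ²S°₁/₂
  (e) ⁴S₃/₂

(a)–(b): forbidden (parity, ΔS, ΔL).
(a)–(c): forbidden (parity, ΔS, ΔL).
(a)–(d): forbidden (ΔS, ΔL).
(a)–(e): forbidden (parity, ΔL).
(b)–(c): forbidden (parity).
(b)–(d): allowed.
(b)–(e): forbidden (parity, ΔS).
(c)–(d): allowed.
(c)–(e): forbidden (parity, ΔS).
(d)–(e): forbidden (ΔS, ΔL).
Allowed pairs: 2 of 10.

2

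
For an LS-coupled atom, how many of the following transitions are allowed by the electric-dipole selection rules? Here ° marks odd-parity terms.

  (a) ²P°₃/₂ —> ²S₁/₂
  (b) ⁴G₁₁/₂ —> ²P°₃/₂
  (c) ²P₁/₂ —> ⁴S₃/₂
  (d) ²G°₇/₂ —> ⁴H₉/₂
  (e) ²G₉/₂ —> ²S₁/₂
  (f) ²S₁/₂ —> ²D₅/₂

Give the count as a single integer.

(a) allowed
(b) forbidden (ΔS, ΔL, ΔJ fail)
(c) forbidden (parity, ΔS fail)
(d) forbidden (ΔS fails)
(e) forbidden (parity, ΔL, ΔJ fail)
(f) forbidden (parity, ΔL, ΔJ fail)
Total allowed: 1 of 6.

1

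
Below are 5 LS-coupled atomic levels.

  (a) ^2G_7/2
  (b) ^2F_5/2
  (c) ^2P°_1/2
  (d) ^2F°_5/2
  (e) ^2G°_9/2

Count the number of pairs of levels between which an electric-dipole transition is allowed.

3

(a)–(b): forbidden (parity).
(a)–(c): forbidden (ΔL, ΔJ).
(a)–(d): allowed.
(a)–(e): allowed.
(b)–(c): forbidden (ΔL, ΔJ).
(b)–(d): allowed.
(b)–(e): forbidden (ΔJ).
(c)–(d): forbidden (parity, ΔL, ΔJ).
(c)–(e): forbidden (parity, ΔL, ΔJ).
(d)–(e): forbidden (parity, ΔJ).
Allowed pairs: 3 of 10.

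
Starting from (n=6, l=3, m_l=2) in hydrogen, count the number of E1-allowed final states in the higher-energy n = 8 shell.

E1 requires Δl = ±1, so l_f ∈ {2, 4}; with 0 ≤ l_f ≤ n_f−1 = 7, the allowed l_f values are {2, 4}.
For l_f = 2: m_f ∈ {m_i−1, m_i, m_i+1} ∩ [−2, 2] = {1, 2} → 2 states.
For l_f = 4: m_f ∈ {m_i−1, m_i, m_i+1} ∩ [−4, 4] = {1, 2, 3} → 3 states.
Total: 5.

5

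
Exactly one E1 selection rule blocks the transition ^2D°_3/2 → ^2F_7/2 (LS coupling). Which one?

Parity must change: odd → even — passes.
ΔS = 0: S: 1/2 → 1/2 — passes.
ΔL = 0, ±1 (not L=0↔0): L: 2 → 3, ΔL = +1 — passes.
ΔJ = 0, ±1 (not J=0↔0): J: 3/2 → 7/2, ΔJ = +2 — fails.

the ΔJ = 0, ±1 rule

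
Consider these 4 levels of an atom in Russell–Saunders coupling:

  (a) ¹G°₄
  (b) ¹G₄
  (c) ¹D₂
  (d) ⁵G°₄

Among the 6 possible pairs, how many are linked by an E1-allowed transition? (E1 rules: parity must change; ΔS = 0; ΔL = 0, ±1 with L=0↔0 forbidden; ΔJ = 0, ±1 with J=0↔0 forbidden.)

(a)–(b): allowed.
(a)–(c): forbidden (ΔL, ΔJ).
(a)–(d): forbidden (parity, ΔS).
(b)–(c): forbidden (parity, ΔL, ΔJ).
(b)–(d): forbidden (ΔS).
(c)–(d): forbidden (ΔS, ΔL, ΔJ).
Allowed pairs: 1 of 6.

1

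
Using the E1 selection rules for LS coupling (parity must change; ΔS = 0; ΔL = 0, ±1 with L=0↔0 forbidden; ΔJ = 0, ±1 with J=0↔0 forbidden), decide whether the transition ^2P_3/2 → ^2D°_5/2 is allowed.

Reading off the term symbols: S 1/2→1/2, L 1→2, J 3/2→5/2, parity even→odd.
ΔJ = 0, ±1 (not J=0↔0): J: 3/2 → 5/2, ΔJ = +1 — satisfied.
Parity must change: even → odd — satisfied.
ΔL = 0, ±1 (not L=0↔0): L: 1 → 2, ΔL = +1 — satisfied.
ΔS = 0: S: 1/2 → 1/2 — satisfied.
All four E1 rules are satisfied.

allowed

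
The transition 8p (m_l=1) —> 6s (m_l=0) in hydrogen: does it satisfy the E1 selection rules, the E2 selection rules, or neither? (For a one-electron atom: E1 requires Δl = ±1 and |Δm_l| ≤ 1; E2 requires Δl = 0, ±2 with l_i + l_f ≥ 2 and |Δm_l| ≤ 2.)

Δl = 0 − 1 = -1; l_i + l_f = 1.
Δm_l = -1.
E1 (Δl = ±1, |Δm_l| ≤ 1): satisfied.
E2 (Δl = 0,±2, l_i+l_f ≥ 2, |Δm_l| ≤ 2): not satisfied.

E1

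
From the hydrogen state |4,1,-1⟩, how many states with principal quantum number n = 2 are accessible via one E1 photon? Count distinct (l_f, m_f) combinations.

E1 requires Δl = ±1, so l_f ∈ {0, 2}; with 0 ≤ l_f ≤ n_f−1 = 1, the allowed l_f values are {0}.
For l_f = 0: m_f ∈ {m_i−1, m_i, m_i+1} ∩ [−0, 0] = {0} → 1 state.
Total: 1.

1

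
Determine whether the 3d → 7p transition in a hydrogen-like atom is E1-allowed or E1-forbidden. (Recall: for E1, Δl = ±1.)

allowed

l: 2 → 1 (Δl = -1). Δl = ±1 ok.
All E1 selection rules are satisfied.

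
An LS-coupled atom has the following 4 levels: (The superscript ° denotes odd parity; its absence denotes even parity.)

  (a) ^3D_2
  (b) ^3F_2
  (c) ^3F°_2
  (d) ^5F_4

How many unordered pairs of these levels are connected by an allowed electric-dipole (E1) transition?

2

(a)–(b): forbidden (parity).
(a)–(c): allowed.
(a)–(d): forbidden (parity, ΔS, ΔJ).
(b)–(c): allowed.
(b)–(d): forbidden (parity, ΔS, ΔJ).
(c)–(d): forbidden (ΔS, ΔJ).
Allowed pairs: 2 of 6.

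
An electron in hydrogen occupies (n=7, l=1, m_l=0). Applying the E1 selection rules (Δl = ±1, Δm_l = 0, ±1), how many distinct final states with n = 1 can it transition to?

E1 requires Δl = ±1, so l_f ∈ {0, 2}; with 0 ≤ l_f ≤ n_f−1 = 0, the allowed l_f values are {0}.
For l_f = 0: m_f ∈ {m_i−1, m_i, m_i+1} ∩ [−0, 0] = {0} → 1 state.
Total: 1.

1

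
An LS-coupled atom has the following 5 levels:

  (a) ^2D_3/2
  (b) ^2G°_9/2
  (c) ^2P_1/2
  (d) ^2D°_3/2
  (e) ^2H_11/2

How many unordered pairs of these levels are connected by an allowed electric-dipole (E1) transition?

(a)–(b): forbidden (ΔL, ΔJ).
(a)–(c): forbidden (parity).
(a)–(d): allowed.
(a)–(e): forbidden (parity, ΔL, ΔJ).
(b)–(c): forbidden (ΔL, ΔJ).
(b)–(d): forbidden (parity, ΔL, ΔJ).
(b)–(e): allowed.
(c)–(d): allowed.
(c)–(e): forbidden (parity, ΔL, ΔJ).
(d)–(e): forbidden (ΔL, ΔJ).
Allowed pairs: 3 of 10.

3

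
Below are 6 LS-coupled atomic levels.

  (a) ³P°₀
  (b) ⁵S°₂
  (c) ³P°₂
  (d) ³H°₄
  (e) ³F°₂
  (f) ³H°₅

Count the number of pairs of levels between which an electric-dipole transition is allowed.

(a)–(b): forbidden (parity, ΔS, ΔJ).
(a)–(c): forbidden (parity, ΔJ).
(a)–(d): forbidden (parity, ΔL, ΔJ).
(a)–(e): forbidden (parity, ΔL, ΔJ).
(a)–(f): forbidden (parity, ΔL, ΔJ).
(b)–(c): forbidden (parity, ΔS).
(b)–(d): forbidden (parity, ΔS, ΔL, ΔJ).
(b)–(e): forbidden (parity, ΔS, ΔL).
(b)–(f): forbidden (parity, ΔS, ΔL, ΔJ).
(c)–(d): forbidden (parity, ΔL, ΔJ).
(c)–(e): forbidden (parity, ΔL).
(c)–(f): forbidden (parity, ΔL, ΔJ).
(d)–(e): forbidden (parity, ΔL, ΔJ).
(d)–(f): forbidden (parity).
(e)–(f): forbidden (parity, ΔL, ΔJ).
Allowed pairs: 0 of 15.

0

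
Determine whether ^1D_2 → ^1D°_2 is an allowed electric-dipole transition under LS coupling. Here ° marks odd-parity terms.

allowed

Initial level: S=0, L=2, J=2, parity even. Final level: S=0, L=2, J=2, parity odd.
Parity must change: even → odd — ok.
ΔL = 0, ±1 (not L=0↔0): L: 2 → 2, ΔL = +0 — ok.
ΔJ = 0, ±1 (not J=0↔0): J: 2 → 2, ΔJ = +0 — ok.
ΔS = 0: S: 0 → 0 — ok.
All four E1 rules are satisfied.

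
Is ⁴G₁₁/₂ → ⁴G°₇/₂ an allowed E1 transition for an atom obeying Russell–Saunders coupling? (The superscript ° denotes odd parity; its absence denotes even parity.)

Parity must change: even → odd — passes.
ΔS = 0: S: 3/2 → 3/2 — passes.
ΔL = 0, ±1 (not L=0↔0): L: 4 → 4, ΔL = +0 — passes.
ΔJ = 0, ±1 (not J=0↔0): J: 11/2 → 7/2, ΔJ = -2 — fails.
Rule(s) violated: ΔJ.

forbidden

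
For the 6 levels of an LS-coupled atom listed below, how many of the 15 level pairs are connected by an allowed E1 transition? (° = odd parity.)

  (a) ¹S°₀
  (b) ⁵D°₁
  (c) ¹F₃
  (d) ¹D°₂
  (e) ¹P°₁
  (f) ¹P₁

4

(a)–(b): forbidden (parity, ΔS, ΔL).
(a)–(c): forbidden (ΔL, ΔJ).
(a)–(d): forbidden (parity, ΔL, ΔJ).
(a)–(e): forbidden (parity).
(a)–(f): allowed.
(b)–(c): forbidden (ΔS, ΔJ).
(b)–(d): forbidden (parity, ΔS).
(b)–(e): forbidden (parity, ΔS).
(b)–(f): forbidden (ΔS).
(c)–(d): allowed.
(c)–(e): forbidden (ΔL, ΔJ).
(c)–(f): forbidden (parity, ΔL, ΔJ).
(d)–(e): forbidden (parity).
(d)–(f): allowed.
(e)–(f): allowed.
Allowed pairs: 4 of 15.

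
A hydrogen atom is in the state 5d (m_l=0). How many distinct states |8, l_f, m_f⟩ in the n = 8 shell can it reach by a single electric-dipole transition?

E1 requires Δl = ±1, so l_f ∈ {1, 3}; with 0 ≤ l_f ≤ n_f−1 = 7, the allowed l_f values are {1, 3}.
For l_f = 1: m_f ∈ {m_i−1, m_i, m_i+1} ∩ [−1, 1] = {-1, 0, 1} → 3 states.
For l_f = 3: m_f ∈ {m_i−1, m_i, m_i+1} ∩ [−3, 3] = {-1, 0, 1} → 3 states.
Total: 6.

6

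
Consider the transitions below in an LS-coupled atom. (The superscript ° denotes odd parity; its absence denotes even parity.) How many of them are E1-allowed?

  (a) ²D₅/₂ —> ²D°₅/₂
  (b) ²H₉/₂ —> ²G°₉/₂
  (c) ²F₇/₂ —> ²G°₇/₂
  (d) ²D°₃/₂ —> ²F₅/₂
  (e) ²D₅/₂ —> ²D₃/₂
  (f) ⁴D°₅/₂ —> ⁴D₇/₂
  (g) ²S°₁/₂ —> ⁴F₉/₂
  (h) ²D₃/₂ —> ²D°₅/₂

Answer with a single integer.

6

(a) allowed
(b) allowed
(c) allowed
(d) allowed
(e) forbidden (parity fails)
(f) allowed
(g) forbidden (ΔS, ΔL, ΔJ fail)
(h) allowed
Total allowed: 6 of 8.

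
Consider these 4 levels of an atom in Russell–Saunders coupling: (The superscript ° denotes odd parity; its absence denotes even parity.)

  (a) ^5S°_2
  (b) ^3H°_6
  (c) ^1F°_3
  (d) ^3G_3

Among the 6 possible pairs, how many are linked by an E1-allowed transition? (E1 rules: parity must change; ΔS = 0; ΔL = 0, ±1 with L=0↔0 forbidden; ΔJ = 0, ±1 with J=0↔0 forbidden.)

0

(a)–(b): forbidden (parity, ΔS, ΔL, ΔJ).
(a)–(c): forbidden (parity, ΔS, ΔL).
(a)–(d): forbidden (ΔS, ΔL).
(b)–(c): forbidden (parity, ΔS, ΔL, ΔJ).
(b)–(d): forbidden (ΔJ).
(c)–(d): forbidden (ΔS).
Allowed pairs: 0 of 6.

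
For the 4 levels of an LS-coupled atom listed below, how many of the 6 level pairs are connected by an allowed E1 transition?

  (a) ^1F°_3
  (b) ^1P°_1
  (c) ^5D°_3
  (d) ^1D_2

(a)–(b): forbidden (parity, ΔL, ΔJ).
(a)–(c): forbidden (parity, ΔS).
(a)–(d): allowed.
(b)–(c): forbidden (parity, ΔS, ΔJ).
(b)–(d): allowed.
(c)–(d): forbidden (ΔS).
Allowed pairs: 2 of 6.

2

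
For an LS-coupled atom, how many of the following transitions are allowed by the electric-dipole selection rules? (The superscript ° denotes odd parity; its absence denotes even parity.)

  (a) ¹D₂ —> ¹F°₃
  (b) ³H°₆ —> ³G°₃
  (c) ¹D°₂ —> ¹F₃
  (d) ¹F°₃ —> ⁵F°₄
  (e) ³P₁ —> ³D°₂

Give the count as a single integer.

3

(a) allowed
(b) forbidden (parity, ΔJ fail)
(c) allowed
(d) forbidden (parity, ΔS fail)
(e) allowed
Total allowed: 3 of 5.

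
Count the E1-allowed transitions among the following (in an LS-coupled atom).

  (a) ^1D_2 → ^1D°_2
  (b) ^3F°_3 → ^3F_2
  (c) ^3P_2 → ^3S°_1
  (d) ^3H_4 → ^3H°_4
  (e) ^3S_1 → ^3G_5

(a) allowed
(b) allowed
(c) allowed
(d) allowed
(e) forbidden (parity, ΔL, ΔJ fail)
Total allowed: 4 of 5.

4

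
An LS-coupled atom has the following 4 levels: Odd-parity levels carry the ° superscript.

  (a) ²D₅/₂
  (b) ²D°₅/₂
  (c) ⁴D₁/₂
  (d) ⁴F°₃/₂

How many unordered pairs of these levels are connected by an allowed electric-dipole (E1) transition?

(a)–(b): allowed.
(a)–(c): forbidden (parity, ΔS, ΔJ).
(a)–(d): forbidden (ΔS).
(b)–(c): forbidden (ΔS, ΔJ).
(b)–(d): forbidden (parity, ΔS).
(c)–(d): allowed.
Allowed pairs: 2 of 6.

2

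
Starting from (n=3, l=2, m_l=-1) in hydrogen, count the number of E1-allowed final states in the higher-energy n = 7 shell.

5

E1 requires Δl = ±1, so l_f ∈ {1, 3}; with 0 ≤ l_f ≤ n_f−1 = 6, the allowed l_f values are {1, 3}.
For l_f = 1: m_f ∈ {m_i−1, m_i, m_i+1} ∩ [−1, 1] = {-1, 0} → 2 states.
For l_f = 3: m_f ∈ {m_i−1, m_i, m_i+1} ∩ [−3, 3] = {-2, -1, 0} → 3 states.
Total: 5.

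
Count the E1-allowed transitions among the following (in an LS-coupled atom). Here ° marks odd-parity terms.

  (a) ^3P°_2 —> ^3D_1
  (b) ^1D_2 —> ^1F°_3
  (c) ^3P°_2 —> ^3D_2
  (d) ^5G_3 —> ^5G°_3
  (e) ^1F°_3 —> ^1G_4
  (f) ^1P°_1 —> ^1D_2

(a) allowed
(b) allowed
(c) allowed
(d) allowed
(e) allowed
(f) allowed
Total allowed: 6 of 6.

6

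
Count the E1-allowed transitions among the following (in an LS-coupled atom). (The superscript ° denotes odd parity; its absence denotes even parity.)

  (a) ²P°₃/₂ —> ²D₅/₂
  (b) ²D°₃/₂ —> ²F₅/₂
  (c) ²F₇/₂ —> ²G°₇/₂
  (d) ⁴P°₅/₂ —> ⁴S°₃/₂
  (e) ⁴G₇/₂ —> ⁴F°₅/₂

(a) allowed
(b) allowed
(c) allowed
(d) forbidden (parity fails)
(e) allowed
Total allowed: 4 of 5.

4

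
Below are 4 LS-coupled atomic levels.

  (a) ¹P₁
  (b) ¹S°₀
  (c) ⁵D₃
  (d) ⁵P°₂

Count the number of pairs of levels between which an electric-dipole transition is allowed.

2

(a)–(b): allowed.
(a)–(c): forbidden (parity, ΔS, ΔJ).
(a)–(d): forbidden (ΔS).
(b)–(c): forbidden (ΔS, ΔL, ΔJ).
(b)–(d): forbidden (parity, ΔS, ΔJ).
(c)–(d): allowed.
Allowed pairs: 2 of 6.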